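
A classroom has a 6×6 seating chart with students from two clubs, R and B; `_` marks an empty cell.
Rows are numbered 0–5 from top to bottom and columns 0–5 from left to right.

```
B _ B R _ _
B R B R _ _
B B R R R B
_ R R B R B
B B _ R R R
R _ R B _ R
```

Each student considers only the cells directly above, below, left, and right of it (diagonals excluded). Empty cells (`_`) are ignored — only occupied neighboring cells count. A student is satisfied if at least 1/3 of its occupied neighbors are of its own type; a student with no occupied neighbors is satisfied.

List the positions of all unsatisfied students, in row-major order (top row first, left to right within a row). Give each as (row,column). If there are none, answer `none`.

(1,1), (1,2), (2,1), (3,3), (5,0), (5,2), (5,3)

(0,0)B 1/1 ✓
(0,2)B 1/2 ✓
(0,3)R 1/2 ✓
(1,0)B 2/3 ✓
(1,1)R 0/3 ✗
(1,2)B 1/4 ✗
(1,3)R 2/3 ✓
(2,0)B 2/2 ✓
(2,1)B 1/4 ✗
(2,2)R 2/4 ✓
(2,3)R 3/4 ✓
(2,4)R 2/3 ✓
(2,5)B 1/2 ✓
(3,1)R 1/3 ✓
(3,2)R 2/3 ✓
(3,3)B 0/4 ✗
(3,4)R 2/4 ✓
(3,5)B 1/3 ✓
(4,0)B 1/2 ✓
(4,1)B 1/2 ✓
(4,3)R 1/3 ✓
(4,4)R 3/3 ✓
(4,5)R 2/3 ✓
(5,0)R 0/1 ✗
(5,2)R 0/1 ✗
(5,3)B 0/2 ✗
(5,5)R 1/1 ✓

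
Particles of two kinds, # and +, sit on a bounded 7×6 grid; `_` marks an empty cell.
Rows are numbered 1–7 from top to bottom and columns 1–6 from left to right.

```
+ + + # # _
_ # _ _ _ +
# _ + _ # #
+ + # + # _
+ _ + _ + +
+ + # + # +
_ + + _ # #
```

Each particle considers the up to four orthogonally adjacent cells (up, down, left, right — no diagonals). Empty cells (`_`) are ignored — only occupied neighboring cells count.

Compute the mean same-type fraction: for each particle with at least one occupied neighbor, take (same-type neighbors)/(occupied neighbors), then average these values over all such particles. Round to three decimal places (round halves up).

Row 1: (1,1)+ 1/1 · (1,2)+ 2/3 · (1,3)+ 1/2 · (1,4)# 1/2 · (1,5)# 1/1
Row 2: (2,2)# 0/1 · (2,6)+ 0/1
Row 3: (3,1)# 0/1 · (3,3)+ 0/1 · (3,5)# 2/2 · (3,6)# 1/2
Row 4: (4,1)+ 2/3 · (4,2)+ 1/2 · (4,3)# 0/4 · (4,4)+ 0/2 · (4,5)# 1/3
Row 5: (5,1)+ 2/2 · (5,3)+ 0/2 · (5,5)+ 1/3 · (5,6)+ 2/2
Row 6: (6,1)+ 2/2 · (6,2)+ 2/3 · (6,3)# 0/4 · (6,4)+ 0/2 · (6,5)# 1/4 · (6,6)+ 1/3
Row 7: (7,2)+ 2/2 · (7,3)+ 1/2 · (7,5)# 2/2 · (7,6)# 1/2
Sum over 30 particles: 1/1 + 2/3 + 1/2 + 1/2 + 1/1 + 0/1 + 0/1 + 0/1 + 0/1 + 2/2 + 1/2 + 2/3 + 1/2 + 0/4 + 0/2 + 1/3 + 2/2 + 0/2 + 1/3 + 2/2 + 2/2 + 2/3 + 0/4 + 0/2 + 1/4 + 1/3 + 2/2 + 1/2 + 2/2 + 1/2 = 57/4; mean = 57/4 ÷ 30 = 19/40 = 0.475 → 0.475.

0.475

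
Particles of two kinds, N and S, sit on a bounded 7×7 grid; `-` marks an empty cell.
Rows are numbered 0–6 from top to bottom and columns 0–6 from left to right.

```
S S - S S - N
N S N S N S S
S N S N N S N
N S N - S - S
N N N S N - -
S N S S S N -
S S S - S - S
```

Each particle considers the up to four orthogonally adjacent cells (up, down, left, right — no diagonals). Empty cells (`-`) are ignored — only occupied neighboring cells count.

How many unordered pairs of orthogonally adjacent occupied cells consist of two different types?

36

Scan each occupied cell's neighbors to the right and below so each pair is counted once.
From row 0: 3 unlike of 7 pairs (running 3/7).
From row 1: 10 unlike of 13 pairs (running 13/20).
From row 2: 10 unlike of 11 pairs (running 23/31).
From row 3: 4 unlike of 6 pairs (running 27/37).
From row 4: 5 unlike of 9 pairs (running 32/46).
From row 5: 4 unlike of 9 pairs (running 36/55).
From row 6: 0 unlike of 2 pairs (running 36/57).
Total adjacent occupied pairs: 57; unlike-type pairs: 36.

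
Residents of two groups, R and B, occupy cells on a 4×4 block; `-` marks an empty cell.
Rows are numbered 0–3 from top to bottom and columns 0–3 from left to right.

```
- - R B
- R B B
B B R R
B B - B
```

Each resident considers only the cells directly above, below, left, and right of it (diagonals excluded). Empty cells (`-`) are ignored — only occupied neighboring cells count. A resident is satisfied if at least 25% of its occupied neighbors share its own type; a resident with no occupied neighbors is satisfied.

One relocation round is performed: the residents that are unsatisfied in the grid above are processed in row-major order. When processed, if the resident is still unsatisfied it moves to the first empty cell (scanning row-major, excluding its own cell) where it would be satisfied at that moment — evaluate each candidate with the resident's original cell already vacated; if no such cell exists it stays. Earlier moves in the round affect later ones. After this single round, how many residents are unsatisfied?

Initially unsatisfied (in order): (0,2), (1,1), (3,3).
  (0,2) → (0,0).
  (1,1) → (0,1).
  (3,3) → (0,2).
Resulting grid:
R R B B
- - B B
B B R R
B B - -
All satisfied now.

0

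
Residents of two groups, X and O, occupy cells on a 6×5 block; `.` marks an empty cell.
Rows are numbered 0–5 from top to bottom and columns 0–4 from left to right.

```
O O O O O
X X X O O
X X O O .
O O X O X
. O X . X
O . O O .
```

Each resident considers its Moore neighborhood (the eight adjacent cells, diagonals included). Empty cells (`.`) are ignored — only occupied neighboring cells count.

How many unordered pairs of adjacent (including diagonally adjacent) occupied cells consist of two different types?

31

Scan each occupied cell's neighbors to the right and below (and the two forward diagonals) so each pair is counted once.
Row 0: O(0,0)–O(0,1)= O(0,0)–X(1,0)≠ O(0,0)–X(1,1)≠ O(0,1)–O(0,2)= O(0,1)–X(1,1)≠ O(0,1)–X(1,2)≠ O(0,1)–X(1,0)≠ O(0,2)–O(0,3)= O(0,2)–X(1,2)≠ O(0,2)–O(1,3)= O(0,2)–X(1,1)≠ O(0,3)–O(0,4)= O(0,3)–O(1,3)= O(0,3)–O(1,4)= O(0,3)–X(1,2)≠ O(0,4)–O(1,4)= O(0,4)–O(1,3)=  → 8/17 unlike.
Row 1: X(1,0)–X(1,1)= X(1,0)–X(2,0)= X(1,0)–X(2,1)= X(1,1)–X(1,2)= X(1,1)–X(2,1)= X(1,1)–O(2,2)≠ X(1,1)–X(2,0)= X(1,2)–O(1,3)≠ X(1,2)–O(2,2)≠ X(1,2)–O(2,3)≠ X(1,2)–X(2,1)= O(1,3)–O(1,4)= O(1,3)–O(2,3)= O(1,3)–O(2,2)= O(1,4)–O(2,3)=  → 4/15 unlike.
Row 2: X(2,0)–X(2,1)= X(2,0)–O(3,0)≠ X(2,0)–O(3,1)≠ X(2,1)–O(2,2)≠ X(2,1)–O(3,1)≠ X(2,1)–X(3,2)= X(2,1)–O(3,0)≠ O(2,2)–O(2,3)= O(2,2)–X(3,2)≠ O(2,2)–O(3,3)= O(2,2)–O(3,1)= O(2,3)–O(3,3)= O(2,3)–X(3,4)≠ O(2,3)–X(3,2)≠  → 8/14 unlike.
Row 3: O(3,0)–O(3,1)= O(3,0)–O(4,1)= O(3,1)–X(3,2)≠ O(3,1)–O(4,1)= O(3,1)–X(4,2)≠ X(3,2)–O(3,3)≠ X(3,2)–X(4,2)= X(3,2)–O(4,1)≠ O(3,3)–X(3,4)≠ O(3,3)–X(4,4)≠ O(3,3)–X(4,2)≠ X(3,4)–X(4,4)=  → 7/12 unlike.
Row 4: O(4,1)–X(4,2)≠ O(4,1)–O(5,2)= O(4,1)–O(5,0)= X(4,2)–O(5,2)≠ X(4,2)–O(5,3)≠ X(4,4)–O(5,3)≠  → 4/6 unlike.
Row 5: O(5,2)–O(5,3)=  → 0/1 unlike.
Total adjacent occupied pairs: 65; unlike-type pairs: 31.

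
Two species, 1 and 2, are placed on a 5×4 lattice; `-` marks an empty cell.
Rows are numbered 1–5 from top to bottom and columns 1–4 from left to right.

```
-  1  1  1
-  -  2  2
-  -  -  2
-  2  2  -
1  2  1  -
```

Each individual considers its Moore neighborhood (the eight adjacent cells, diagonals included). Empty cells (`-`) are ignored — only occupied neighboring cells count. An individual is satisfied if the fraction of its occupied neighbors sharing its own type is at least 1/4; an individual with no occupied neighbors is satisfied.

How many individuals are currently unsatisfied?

(1,2)1 1/2 ✓
(1,3)1 2/4 ✓
(1,4)1 1/3 ✓
(2,3)2 2/5 ✓
(2,4)2 2/4 ✓
(3,4)2 3/3 ✓
(4,2)2 2/4 ✓
(4,3)2 3/4 ✓
(5,1)1 0/2 ✗
(5,2)2 2/4 ✓
(5,3)1 0/3 ✗
Unsatisfied: (5,1), (5,3) — 2 in total.

2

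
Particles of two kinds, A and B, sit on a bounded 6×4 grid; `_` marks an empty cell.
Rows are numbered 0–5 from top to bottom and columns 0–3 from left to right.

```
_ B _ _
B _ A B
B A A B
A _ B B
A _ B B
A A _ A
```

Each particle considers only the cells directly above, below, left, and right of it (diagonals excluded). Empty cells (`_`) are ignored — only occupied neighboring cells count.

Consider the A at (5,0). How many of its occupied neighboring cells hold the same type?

2

Occupied neighbors of (5,0): (4,0)=A, (5,1)=A.
Same type (A): 2 of 2.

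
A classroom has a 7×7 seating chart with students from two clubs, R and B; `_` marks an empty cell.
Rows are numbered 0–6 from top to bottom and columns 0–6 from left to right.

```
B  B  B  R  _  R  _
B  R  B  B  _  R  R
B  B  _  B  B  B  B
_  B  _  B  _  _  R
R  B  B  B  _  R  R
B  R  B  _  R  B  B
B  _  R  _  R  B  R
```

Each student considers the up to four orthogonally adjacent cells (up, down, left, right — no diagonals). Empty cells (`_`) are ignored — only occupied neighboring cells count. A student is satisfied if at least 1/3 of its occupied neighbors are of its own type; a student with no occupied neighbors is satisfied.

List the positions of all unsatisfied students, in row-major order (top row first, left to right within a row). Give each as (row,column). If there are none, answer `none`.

(0,0)B 2/2 ok
(0,1)B 2/3 ok
(0,2)B 2/3 ok
(0,3)R 0/2 unhappy
(0,5)R 1/1 ok
(1,0)B 2/3 ok
(1,1)R 0/4 unhappy
(1,2)B 2/3 ok
(1,3)B 2/3 ok
(1,5)R 2/3 ok
(1,6)R 1/2 ok
(2,0)B 2/2 ok
(2,1)B 2/3 ok
(2,3)B 3/3 ok
(2,4)B 2/2 ok
(2,5)B 2/3 ok
(2,6)B 1/3 ok
(3,1)B 2/2 ok
(3,3)B 2/2 ok
(3,6)R 1/2 ok
(4,0)R 0/2 unhappy
(4,1)B 2/4 ok
(4,2)B 3/3 ok
(4,3)B 2/2 ok
(4,5)R 1/2 ok
(4,6)R 2/3 ok
(5,0)B 1/3 ok
(5,1)R 0/3 unhappy
(5,2)B 1/3 ok
(5,4)R 1/2 ok
(5,5)B 2/4 ok
(5,6)B 1/3 ok
(6,0)B 1/1 ok
(6,2)R 0/1 unhappy
(6,4)R 1/2 ok
(6,5)B 1/3 ok
(6,6)R 0/2 unhappy

(0,3), (1,1), (4,0), (5,1), (6,2), (6,6)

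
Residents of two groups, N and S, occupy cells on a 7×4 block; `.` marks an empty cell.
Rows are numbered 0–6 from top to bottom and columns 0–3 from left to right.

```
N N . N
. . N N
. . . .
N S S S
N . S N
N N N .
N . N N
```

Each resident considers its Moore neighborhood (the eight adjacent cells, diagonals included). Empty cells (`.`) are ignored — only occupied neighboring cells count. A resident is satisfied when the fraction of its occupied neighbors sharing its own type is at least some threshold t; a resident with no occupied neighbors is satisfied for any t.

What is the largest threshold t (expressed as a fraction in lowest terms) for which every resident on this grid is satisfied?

(0,0)N 1/1
(0,1)N 2/2
(0,3)N 2/2
(1,2)N 3/3
(1,3)N 2/2
(3,0)N 1/2
(3,1)S 2/4
(3,2)S 3/4
(3,3)S 2/3
(4,0)N 3/4
(4,2)S 3/6
(4,3)N 1/4
(5,0)N 3/3
(5,1)N 5/6
(5,2)N 4/5
(6,0)N 2/2
(6,2)N 3/3
(6,3)N 2/2
The smallest same-type fraction is 1/4 at (4,3), which reduces to 1/4. Any threshold above that leaves this resident unsatisfied.

1/4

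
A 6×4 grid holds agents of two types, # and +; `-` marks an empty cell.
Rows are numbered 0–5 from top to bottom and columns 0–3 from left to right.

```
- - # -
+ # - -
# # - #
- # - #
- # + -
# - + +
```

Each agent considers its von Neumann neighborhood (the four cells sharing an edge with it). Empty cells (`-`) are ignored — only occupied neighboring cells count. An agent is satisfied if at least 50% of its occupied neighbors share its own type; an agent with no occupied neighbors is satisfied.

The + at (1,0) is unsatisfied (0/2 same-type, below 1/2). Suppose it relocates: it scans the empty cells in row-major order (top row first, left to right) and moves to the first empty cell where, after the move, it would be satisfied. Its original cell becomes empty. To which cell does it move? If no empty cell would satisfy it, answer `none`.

Vacating (1,0). Empty cells in order:
  (0,0): 0/0 same-type → satisfied — stop here.

(0,0)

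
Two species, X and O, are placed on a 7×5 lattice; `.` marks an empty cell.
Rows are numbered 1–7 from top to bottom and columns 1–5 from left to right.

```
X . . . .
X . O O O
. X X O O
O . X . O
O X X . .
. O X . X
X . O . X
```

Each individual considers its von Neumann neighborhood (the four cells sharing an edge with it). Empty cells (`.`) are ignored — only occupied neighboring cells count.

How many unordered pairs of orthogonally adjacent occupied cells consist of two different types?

6

Scan each occupied cell's neighbors to the right and below so each pair is counted once.
From row 1: 0 unlike of 1 pairs (running 0/1).
From row 2: 1 unlike of 5 pairs (running 1/6).
From row 3: 1 unlike of 5 pairs (running 2/11).
From row 4: 0 unlike of 2 pairs (running 2/13).
From row 5: 2 unlike of 4 pairs (running 4/17).
From row 6: 2 unlike of 3 pairs (running 6/20).
Total adjacent occupied pairs: 20; unlike-type pairs: 6.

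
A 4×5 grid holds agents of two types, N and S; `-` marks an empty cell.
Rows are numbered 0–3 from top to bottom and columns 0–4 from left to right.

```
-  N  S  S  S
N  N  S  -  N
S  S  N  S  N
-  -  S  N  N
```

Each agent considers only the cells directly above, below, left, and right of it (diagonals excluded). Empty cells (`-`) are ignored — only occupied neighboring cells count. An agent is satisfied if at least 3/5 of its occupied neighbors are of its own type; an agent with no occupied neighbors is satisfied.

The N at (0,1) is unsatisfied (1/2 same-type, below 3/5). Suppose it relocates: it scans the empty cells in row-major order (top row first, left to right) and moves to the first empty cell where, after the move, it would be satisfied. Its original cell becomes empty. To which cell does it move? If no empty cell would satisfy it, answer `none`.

Vacating (0,1). Empty cells in order:
  (0,0): 1/1 same-type → satisfied — stop here.

(0,0)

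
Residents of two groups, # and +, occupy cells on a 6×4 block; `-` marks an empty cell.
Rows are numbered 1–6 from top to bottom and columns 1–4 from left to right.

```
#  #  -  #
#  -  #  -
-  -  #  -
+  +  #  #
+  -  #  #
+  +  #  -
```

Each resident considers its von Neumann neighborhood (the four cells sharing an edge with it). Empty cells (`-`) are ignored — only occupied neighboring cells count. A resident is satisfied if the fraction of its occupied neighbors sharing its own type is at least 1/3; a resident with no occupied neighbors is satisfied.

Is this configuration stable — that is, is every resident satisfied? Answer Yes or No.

Yes

Row 1: (1,1)# 2/2 ✓ · (1,2)# 1/1 ✓ · (1,4)# 0/0 ✓
Row 2: (2,1)# 1/1 ✓ · (2,3)# 1/1 ✓
Row 3: (3,3)# 2/2 ✓
Row 4: (4,1)+ 2/2 ✓ · (4,2)+ 1/2 ✓ · (4,3)# 3/4 ✓ · (4,4)# 2/2 ✓
Row 5: (5,1)+ 2/2 ✓ · (5,3)# 3/3 ✓ · (5,4)# 2/2 ✓
Row 6: (6,1)+ 2/2 ✓ · (6,2)+ 1/2 ✓ · (6,3)# 1/2 ✓
All meet the threshold, so the configuration is stable.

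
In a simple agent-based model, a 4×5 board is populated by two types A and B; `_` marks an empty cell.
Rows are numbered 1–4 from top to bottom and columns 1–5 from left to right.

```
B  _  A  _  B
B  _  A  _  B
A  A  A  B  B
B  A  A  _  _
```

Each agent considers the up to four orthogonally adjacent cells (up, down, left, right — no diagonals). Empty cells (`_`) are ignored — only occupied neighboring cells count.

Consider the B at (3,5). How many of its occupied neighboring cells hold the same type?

2

Occupied neighbors of (3,5): (2,5)=B, (3,4)=B.
Same type (B): 2 of 2.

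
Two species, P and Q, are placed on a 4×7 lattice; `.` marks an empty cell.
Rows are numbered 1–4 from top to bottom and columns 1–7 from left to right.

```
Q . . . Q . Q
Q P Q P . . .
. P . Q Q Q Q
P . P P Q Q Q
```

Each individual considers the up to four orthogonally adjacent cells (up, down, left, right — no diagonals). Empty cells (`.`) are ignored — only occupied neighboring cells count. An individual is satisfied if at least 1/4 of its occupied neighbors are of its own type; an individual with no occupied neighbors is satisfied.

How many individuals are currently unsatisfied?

(1,1)Q 1/1 satisfied
(1,5)Q 0/0 satisfied
(1,7)Q 0/0 satisfied
(2,1)Q 1/2 satisfied
(2,2)P 1/3 satisfied
(2,3)Q 0/2 not
(2,4)P 0/2 not
(3,2)P 1/1 satisfied
(3,4)Q 1/3 satisfied
(3,5)Q 3/3 satisfied
(3,6)Q 3/3 satisfied
(3,7)Q 2/2 satisfied
(4,1)P 0/0 satisfied
(4,3)P 1/1 satisfied
(4,4)P 1/3 satisfied
(4,5)Q 2/3 satisfied
(4,6)Q 3/3 satisfied
(4,7)Q 2/2 satisfied
Unsatisfied: (2,3), (2,4) — 2 in total.

2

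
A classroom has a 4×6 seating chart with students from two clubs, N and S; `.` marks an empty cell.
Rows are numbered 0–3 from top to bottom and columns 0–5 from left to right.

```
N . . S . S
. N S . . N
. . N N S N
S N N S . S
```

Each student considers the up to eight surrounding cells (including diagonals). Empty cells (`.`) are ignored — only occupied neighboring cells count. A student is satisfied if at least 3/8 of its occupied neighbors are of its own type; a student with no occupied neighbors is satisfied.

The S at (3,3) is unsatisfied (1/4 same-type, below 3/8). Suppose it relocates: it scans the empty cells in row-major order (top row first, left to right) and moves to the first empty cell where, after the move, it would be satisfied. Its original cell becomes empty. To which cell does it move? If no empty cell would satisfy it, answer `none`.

Vacating (3,3). Empty cells in order:
  (0,1): 1/3 same-type → still unsatisfied.
  (0,2): 2/3 same-type → satisfied — stop here.

(0,2)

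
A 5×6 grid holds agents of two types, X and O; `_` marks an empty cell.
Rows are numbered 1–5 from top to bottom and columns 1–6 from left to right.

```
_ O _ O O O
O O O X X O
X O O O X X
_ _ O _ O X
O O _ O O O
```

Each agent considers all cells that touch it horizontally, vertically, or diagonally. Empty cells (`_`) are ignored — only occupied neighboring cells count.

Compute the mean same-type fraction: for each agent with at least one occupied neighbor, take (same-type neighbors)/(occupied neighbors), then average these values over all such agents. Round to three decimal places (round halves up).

0.669

(1,2)O 3/3
(1,4)O 2/4
(1,5)O 3/5
(1,6)O 2/3
(2,1)O 3/4
(2,2)O 5/6
(2,3)O 6/7
(2,4)X 2/7
(2,5)X 3/8
(2,6)O 2/5
(3,1)X 0/3
(3,2)O 5/6
(3,3)O 5/6
(3,4)O 4/7
(3,5)X 4/7
(3,6)X 3/5
(4,3)O 5/5
(4,5)O 4/7
(4,6)X 2/5
(5,1)O 1/1
(5,2)O 2/2
(5,4)O 3/3
(5,5)O 3/4
(5,6)O 2/3
Sum over 24 agents: 3/3 + 2/4 + 3/5 + 2/3 + 3/4 + 5/6 + 6/7 + 2/7 + 3/8 + 2/5 + 0/3 + 5/6 + 5/6 + 4/7 + 4/7 + 3/5 + 5/5 + 4/7 + 2/5 + 1/1 + 2/2 + 3/3 + 3/4 + 2/3 = 2699/168; mean = 2699/168 ÷ 24 = 2699/4032 = 0.669394… → 0.669.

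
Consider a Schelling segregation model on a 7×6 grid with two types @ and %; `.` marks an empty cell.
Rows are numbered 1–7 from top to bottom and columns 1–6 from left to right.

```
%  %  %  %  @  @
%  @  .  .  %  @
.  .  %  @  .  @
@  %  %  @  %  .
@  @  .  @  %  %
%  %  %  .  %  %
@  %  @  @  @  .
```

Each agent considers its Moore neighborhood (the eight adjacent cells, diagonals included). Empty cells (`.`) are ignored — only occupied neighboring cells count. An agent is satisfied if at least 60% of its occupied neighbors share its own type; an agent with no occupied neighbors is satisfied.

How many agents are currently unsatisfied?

(1,1)% 2/3 ✓
(1,2)% 3/4 ✓
(1,3)% 2/3 ✓
(1,4)% 2/3 ✓
(1,5)@ 2/4 ✗
(1,6)@ 2/3 ✓
(2,1)% 2/3 ✓
(2,2)@ 0/5 ✗
(2,5)% 1/6 ✗
(2,6)@ 3/4 ✓
(3,3)% 2/5 ✗
(3,4)@ 1/5 ✗
(3,6)@ 1/3 ✗
(4,1)@ 2/3 ✓
(4,2)% 2/5 ✗
(4,3)% 2/6 ✗
(4,4)@ 2/6 ✗
(4,5)% 2/6 ✗
(5,1)@ 2/5 ✗
(5,2)@ 2/7 ✗
(5,4)@ 1/6 ✗
(5,5)% 4/6 ✓
(5,6)% 4/4 ✓
(6,1)% 2/5 ✗
(6,2)% 3/7 ✗
(6,3)% 2/6 ✗
(6,5)% 3/6 ✗
(6,6)% 3/4 ✓
(7,1)@ 0/3 ✗
(7,2)% 3/5 ✓
(7,3)@ 1/4 ✗
(7,4)@ 2/4 ✗
(7,5)@ 1/3 ✗
Unsatisfied: (1,5), (2,2), (2,5), (3,3), (3,4), (3,6), (4,2), (4,3), (4,4), (4,5), (5,1), (5,2), (5,4), (6,1), (6,2), (6,3), (6,5), (7,1), (7,3), (7,4), (7,5) — 21 in total.

21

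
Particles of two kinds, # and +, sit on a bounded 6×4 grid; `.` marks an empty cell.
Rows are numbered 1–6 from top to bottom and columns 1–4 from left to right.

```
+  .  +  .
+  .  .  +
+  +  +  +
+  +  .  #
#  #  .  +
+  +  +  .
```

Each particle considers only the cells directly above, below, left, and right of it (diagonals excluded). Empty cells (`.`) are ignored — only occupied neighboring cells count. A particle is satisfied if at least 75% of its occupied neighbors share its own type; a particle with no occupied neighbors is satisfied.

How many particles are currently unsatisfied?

(1,1)+ 1/1 ok
(1,3)+ 0/0 ok
(2,1)+ 2/2 ok
(2,4)+ 1/1 ok
(3,1)+ 3/3 ok
(3,2)+ 3/3 ok
(3,3)+ 2/2 ok
(3,4)+ 2/3 unhappy
(4,1)+ 2/3 unhappy
(4,2)+ 2/3 unhappy
(4,4)# 0/2 unhappy
(5,1)# 1/3 unhappy
(5,2)# 1/3 unhappy
(5,4)+ 0/1 unhappy
(6,1)+ 1/2 unhappy
(6,2)+ 2/3 unhappy
(6,3)+ 1/1 ok
Unsatisfied: (3,4), (4,1), (4,2), (4,4), (5,1), (5,2), (5,4), (6,1), (6,2) — 9 in total.

9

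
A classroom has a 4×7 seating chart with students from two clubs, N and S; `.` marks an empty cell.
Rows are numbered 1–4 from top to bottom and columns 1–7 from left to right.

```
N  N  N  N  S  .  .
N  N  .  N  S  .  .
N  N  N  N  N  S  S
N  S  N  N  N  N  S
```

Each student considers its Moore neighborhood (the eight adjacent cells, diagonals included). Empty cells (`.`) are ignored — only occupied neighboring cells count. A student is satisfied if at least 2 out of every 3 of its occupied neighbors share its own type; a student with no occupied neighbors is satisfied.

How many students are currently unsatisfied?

Row 1: (1,1)N 3/3 ✓ · (1,2)N 4/4 ✓ · (1,3)N 4/4 ✓ · (1,4)N 2/4 ✗ · (1,5)S 1/3 ✗
Row 2: (2,1)N 5/5 ✓ · (2,2)N 7/7 ✓ · (2,4)N 5/7 ✓ · (2,5)S 2/6 ✗
Row 3: (3,1)N 4/5 ✓ · (3,2)N 6/7 ✓ · (3,3)N 6/7 ✓ · (3,4)N 6/7 ✓ · (3,5)N 5/7 ✓ · (3,6)S 3/6 ✗ · (3,7)S 2/3 ✓
Row 4: (4,1)N 2/3 ✓ · (4,2)S 0/5 ✗ · (4,3)N 4/5 ✓ · (4,4)N 5/5 ✓ · (4,5)N 4/5 ✓ · (4,6)N 2/5 ✗ · (4,7)S 2/3 ✓
Unsatisfied: (1,4), (1,5), (2,5), (3,6), (4,2), (4,6) — 6 in total.

6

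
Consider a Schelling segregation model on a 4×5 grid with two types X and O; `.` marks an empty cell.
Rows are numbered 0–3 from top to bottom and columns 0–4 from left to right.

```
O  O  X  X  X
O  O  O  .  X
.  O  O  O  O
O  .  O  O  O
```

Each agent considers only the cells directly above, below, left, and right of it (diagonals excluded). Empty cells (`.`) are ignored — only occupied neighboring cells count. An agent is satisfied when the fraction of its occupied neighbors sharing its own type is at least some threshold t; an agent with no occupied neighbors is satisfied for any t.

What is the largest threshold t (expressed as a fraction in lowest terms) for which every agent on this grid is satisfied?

Row 0: (0,0)O 2/2 · (0,1)O 2/3 · (0,2)X 1/3 · (0,3)X 2/2 · (0,4)X 2/2
Row 1: (1,0)O 2/2 · (1,1)O 4/4 · (1,2)O 2/3 · (1,4)X 1/2
Row 2: (2,1)O 2/2 · (2,2)O 4/4 · (2,3)O 3/3 · (2,4)O 2/3
Row 3: (3,0)O — no occupied neighbors · (3,2)O 2/2 · (3,3)O 3/3 · (3,4)O 2/2
The smallest same-type fraction is 1/3 at (0,2), which reduces to 1/3. Any threshold above that leaves this agent unsatisfied.

1/3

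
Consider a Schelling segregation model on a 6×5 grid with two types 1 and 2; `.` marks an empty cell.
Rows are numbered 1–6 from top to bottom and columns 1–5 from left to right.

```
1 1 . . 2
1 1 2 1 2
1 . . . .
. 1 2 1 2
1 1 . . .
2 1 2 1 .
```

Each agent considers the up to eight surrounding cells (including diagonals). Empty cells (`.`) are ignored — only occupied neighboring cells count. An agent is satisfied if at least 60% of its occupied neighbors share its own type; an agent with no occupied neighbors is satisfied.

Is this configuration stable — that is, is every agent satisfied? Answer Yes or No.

Row 1: (1,1)1 3/3 satisfied · (1,2)1 3/4 satisfied · (1,5)2 1/2 not
Row 2: (2,1)1 4/4 satisfied · (2,2)1 4/5 satisfied · (2,3)2 0/3 not · (2,4)1 0/3 not · (2,5)2 1/2 not
Row 3: (3,1)1 3/3 satisfied
Row 4: (4,2)1 3/4 satisfied · (4,3)2 0/3 not · (4,4)1 0/2 not · (4,5)2 0/1 not
Row 5: (5,1)1 3/4 satisfied · (5,2)1 3/6 not
Row 6: (6,1)2 0/3 not · (6,2)1 2/4 not · (6,3)2 0/3 not · (6,4)1 0/1 not
For instance (1,5) has only 1/2 same-type neighbors, below 3/5.

No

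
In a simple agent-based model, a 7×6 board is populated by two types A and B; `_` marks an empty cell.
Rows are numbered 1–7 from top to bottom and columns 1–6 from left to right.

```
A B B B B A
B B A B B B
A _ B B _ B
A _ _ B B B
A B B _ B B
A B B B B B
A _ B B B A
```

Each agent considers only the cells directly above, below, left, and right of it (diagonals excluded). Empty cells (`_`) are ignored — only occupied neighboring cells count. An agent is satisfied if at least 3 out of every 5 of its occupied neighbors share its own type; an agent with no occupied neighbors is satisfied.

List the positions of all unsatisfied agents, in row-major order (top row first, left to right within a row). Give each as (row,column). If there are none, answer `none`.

Row 1: (1,1)A 0/2 not · (1,2)B 2/3 satisfied · (1,3)B 2/3 satisfied · (1,4)B 3/3 satisfied · (1,5)B 2/3 satisfied · (1,6)A 0/2 not
Row 2: (2,1)B 1/3 not · (2,2)B 2/3 satisfied · (2,3)A 0/4 not · (2,4)B 3/4 satisfied · (2,5)B 3/3 satisfied · (2,6)B 2/3 satisfied
Row 3: (3,1)A 1/2 not · (3,3)B 1/2 not · (3,4)B 3/3 satisfied · (3,6)B 2/2 satisfied
Row 4: (4,1)A 2/2 satisfied · (4,4)B 2/2 satisfied · (4,5)B 3/3 satisfied · (4,6)B 3/3 satisfied
Row 5: (5,1)A 2/3 satisfied · (5,2)B 2/3 satisfied · (5,3)B 2/2 satisfied · (5,5)B 3/3 satisfied · (5,6)B 3/3 satisfied
Row 6: (6,1)A 2/3 satisfied · (6,2)B 2/3 satisfied · (6,3)B 4/4 satisfied · (6,4)B 3/3 satisfied · (6,5)B 4/4 satisfied · (6,6)B 2/3 satisfied
Row 7: (7,1)A 1/1 satisfied · (7,3)B 2/2 satisfied · (7,4)B 3/3 satisfied · (7,5)B 2/3 satisfied · (7,6)A 0/2 not

(1,1), (1,6), (2,1), (2,3), (3,1), (3,3), (7,6)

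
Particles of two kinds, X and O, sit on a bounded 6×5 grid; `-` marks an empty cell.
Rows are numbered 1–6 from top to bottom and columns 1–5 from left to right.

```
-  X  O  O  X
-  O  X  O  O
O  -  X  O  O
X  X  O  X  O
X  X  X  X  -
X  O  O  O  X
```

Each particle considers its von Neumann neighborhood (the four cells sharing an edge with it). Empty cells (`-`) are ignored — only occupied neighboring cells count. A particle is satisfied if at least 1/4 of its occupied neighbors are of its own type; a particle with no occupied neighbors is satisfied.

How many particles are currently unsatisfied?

6

Row 1: (1,2)X 0/2 not · (1,3)O 1/3 satisfied · (1,4)O 2/3 satisfied · (1,5)X 0/2 not
Row 2: (2,2)O 0/2 not · (2,3)X 1/4 satisfied · (2,4)O 3/4 satisfied · (2,5)O 2/3 satisfied
Row 3: (3,1)O 0/1 not · (3,3)X 1/3 satisfied · (3,4)O 2/4 satisfied · (3,5)O 3/3 satisfied
Row 4: (4,1)X 2/3 satisfied · (4,2)X 2/3 satisfied · (4,3)O 0/4 not · (4,4)X 1/4 satisfied · (4,5)O 1/2 satisfied
Row 5: (5,1)X 3/3 satisfied · (5,2)X 3/4 satisfied · (5,3)X 2/4 satisfied · (5,4)X 2/3 satisfied
Row 6: (6,1)X 1/2 satisfied · (6,2)O 1/3 satisfied · (6,3)O 2/3 satisfied · (6,4)O 1/3 satisfied · (6,5)X 0/1 not
Unsatisfied: (1,2), (1,5), (2,2), (3,1), (4,3), (6,5) — 6 in total.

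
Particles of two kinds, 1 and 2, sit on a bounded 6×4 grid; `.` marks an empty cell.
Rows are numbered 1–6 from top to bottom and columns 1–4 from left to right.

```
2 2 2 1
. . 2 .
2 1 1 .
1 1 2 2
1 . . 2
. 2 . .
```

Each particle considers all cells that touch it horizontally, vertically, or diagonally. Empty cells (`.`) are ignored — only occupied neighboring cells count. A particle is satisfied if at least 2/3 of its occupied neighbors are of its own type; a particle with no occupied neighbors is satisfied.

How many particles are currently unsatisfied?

7

(1,1)2 1/1 satisfied
(1,2)2 3/3 satisfied
(1,3)2 2/3 satisfied
(1,4)1 0/2 not
(2,3)2 2/5 not
(3,1)2 0/3 not
(3,2)1 3/6 not
(3,3)1 2/5 not
(4,1)1 3/4 satisfied
(4,2)1 4/6 satisfied
(4,3)2 2/5 not
(4,4)2 2/3 satisfied
(5,1)1 2/3 satisfied
(5,4)2 2/2 satisfied
(6,2)2 0/1 not
Unsatisfied: (1,4), (2,3), (3,1), (3,2), (3,3), (4,3), (6,2) — 7 in total.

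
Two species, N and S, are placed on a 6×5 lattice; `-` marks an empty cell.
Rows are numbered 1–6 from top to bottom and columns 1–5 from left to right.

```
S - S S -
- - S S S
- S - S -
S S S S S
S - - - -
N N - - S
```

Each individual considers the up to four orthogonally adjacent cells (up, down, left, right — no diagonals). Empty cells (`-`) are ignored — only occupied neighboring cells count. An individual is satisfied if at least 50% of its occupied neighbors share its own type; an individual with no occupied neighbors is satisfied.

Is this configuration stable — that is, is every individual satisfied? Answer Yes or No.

(1,1)S 0/0 satisfied
(1,3)S 2/2 satisfied
(1,4)S 2/2 satisfied
(2,3)S 2/2 satisfied
(2,4)S 4/4 satisfied
(2,5)S 1/1 satisfied
(3,2)S 1/1 satisfied
(3,4)S 2/2 satisfied
(4,1)S 2/2 satisfied
(4,2)S 3/3 satisfied
(4,3)S 2/2 satisfied
(4,4)S 3/3 satisfied
(4,5)S 1/1 satisfied
(5,1)S 1/2 satisfied
(6,1)N 1/2 satisfied
(6,2)N 1/1 satisfied
(6,5)S 0/0 satisfied
All meet the threshold, so the configuration is stable.

Yes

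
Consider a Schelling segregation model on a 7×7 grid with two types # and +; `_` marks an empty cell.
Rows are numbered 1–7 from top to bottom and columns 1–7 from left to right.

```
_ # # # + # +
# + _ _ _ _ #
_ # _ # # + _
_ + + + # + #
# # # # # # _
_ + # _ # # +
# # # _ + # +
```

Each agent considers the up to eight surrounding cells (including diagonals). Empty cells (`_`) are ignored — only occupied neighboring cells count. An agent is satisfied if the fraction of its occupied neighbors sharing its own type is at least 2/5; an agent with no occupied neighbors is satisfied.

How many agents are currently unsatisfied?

17

(1,2)# 2/3 ok
(1,3)# 2/3 ok
(1,4)# 1/2 ok
(1,5)+ 0/2 unhappy
(1,6)# 1/3 unhappy
(1,7)+ 0/2 unhappy
(2,1)# 2/3 ok
(2,2)+ 0/4 unhappy
(2,7)# 1/3 unhappy
(3,2)# 1/4 unhappy
(3,4)# 2/4 ok
(3,5)# 2/5 ok
(3,6)+ 1/5 unhappy
(4,2)+ 1/5 unhappy
(4,3)+ 2/7 unhappy
(4,4)+ 1/7 unhappy
(4,5)# 5/8 ok
(4,6)+ 1/6 unhappy
(4,7)# 1/3 unhappy
(5,1)# 1/3 unhappy
(5,2)# 3/6 ok
(5,3)# 3/7 ok
(5,4)# 5/7 ok
(5,5)# 5/7 ok
(5,6)# 5/7 ok
(6,2)+ 0/7 unhappy
(6,3)# 5/6 ok
(6,5)# 5/6 ok
(6,6)# 4/7 ok
(6,7)+ 1/4 unhappy
(7,1)# 1/2 ok
(7,2)# 3/4 ok
(7,3)# 2/3 ok
(7,5)+ 0/3 unhappy
(7,6)# 2/5 ok
(7,7)+ 1/3 unhappy
Unsatisfied: (1,5), (1,6), (1,7), (2,2), (2,7), (3,2), (3,6), (4,2), (4,3), (4,4), (4,6), (4,7), (5,1), (6,2), (6,7), (7,5), (7,7) — 17 in total.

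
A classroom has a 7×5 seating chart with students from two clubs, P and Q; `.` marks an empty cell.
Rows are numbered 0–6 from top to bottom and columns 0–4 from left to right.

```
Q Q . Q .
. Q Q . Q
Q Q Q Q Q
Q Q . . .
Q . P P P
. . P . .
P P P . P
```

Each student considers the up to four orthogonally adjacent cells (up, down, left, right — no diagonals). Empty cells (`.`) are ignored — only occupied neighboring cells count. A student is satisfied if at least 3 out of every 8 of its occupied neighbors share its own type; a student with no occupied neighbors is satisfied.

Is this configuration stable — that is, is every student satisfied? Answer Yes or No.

Row 0: (0,0)Q 1/1 satisfied · (0,1)Q 2/2 satisfied · (0,3)Q 0/0 satisfied
Row 1: (1,1)Q 3/3 satisfied · (1,2)Q 2/2 satisfied · (1,4)Q 1/1 satisfied
Row 2: (2,0)Q 2/2 satisfied · (2,1)Q 4/4 satisfied · (2,2)Q 3/3 satisfied · (2,3)Q 2/2 satisfied · (2,4)Q 2/2 satisfied
Row 3: (3,0)Q 3/3 satisfied · (3,1)Q 2/2 satisfied
Row 4: (4,0)Q 1/1 satisfied · (4,2)P 2/2 satisfied · (4,3)P 2/2 satisfied · (4,4)P 1/1 satisfied
Row 5: (5,2)P 2/2 satisfied
Row 6: (6,0)P 1/1 satisfied · (6,1)P 2/2 satisfied · (6,2)P 2/2 satisfied · (6,4)P 0/0 satisfied
All meet the threshold, so the configuration is stable.

Yes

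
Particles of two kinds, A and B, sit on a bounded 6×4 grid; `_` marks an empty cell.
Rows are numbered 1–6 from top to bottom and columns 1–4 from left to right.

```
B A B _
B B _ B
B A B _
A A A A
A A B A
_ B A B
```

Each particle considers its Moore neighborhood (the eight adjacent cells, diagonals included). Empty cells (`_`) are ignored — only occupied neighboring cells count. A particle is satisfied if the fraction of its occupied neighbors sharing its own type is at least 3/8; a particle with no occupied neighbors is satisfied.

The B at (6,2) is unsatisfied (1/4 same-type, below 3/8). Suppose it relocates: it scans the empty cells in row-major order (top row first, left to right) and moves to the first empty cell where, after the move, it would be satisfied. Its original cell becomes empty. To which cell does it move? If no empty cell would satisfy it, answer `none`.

(1,4)

Vacating (6,2). Empty cells in order:
  (1,4): 2/2 same-type → satisfied — stop here.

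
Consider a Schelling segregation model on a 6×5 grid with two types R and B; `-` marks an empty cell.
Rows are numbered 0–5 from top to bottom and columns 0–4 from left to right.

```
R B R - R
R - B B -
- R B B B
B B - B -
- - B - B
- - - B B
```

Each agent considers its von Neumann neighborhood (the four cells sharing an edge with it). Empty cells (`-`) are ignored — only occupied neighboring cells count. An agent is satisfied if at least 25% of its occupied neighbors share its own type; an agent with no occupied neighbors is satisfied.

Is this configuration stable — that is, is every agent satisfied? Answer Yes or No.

Row 0: (0,0)R 1/2 satisfied · (0,1)B 0/2 not · (0,2)R 0/2 not · (0,4)R 0/0 satisfied
Row 1: (1,0)R 1/1 satisfied · (1,2)B 2/3 satisfied · (1,3)B 2/2 satisfied
Row 2: (2,1)R 0/2 not · (2,2)B 2/3 satisfied · (2,3)B 4/4 satisfied · (2,4)B 1/1 satisfied
Row 3: (3,0)B 1/1 satisfied · (3,1)B 1/2 satisfied · (3,3)B 1/1 satisfied
Row 4: (4,2)B 0/0 satisfied · (4,4)B 1/1 satisfied
Row 5: (5,3)B 1/1 satisfied · (5,4)B 2/2 satisfied
For instance (0,1) has only 0/2 same-type neighbors, below 1/4.

No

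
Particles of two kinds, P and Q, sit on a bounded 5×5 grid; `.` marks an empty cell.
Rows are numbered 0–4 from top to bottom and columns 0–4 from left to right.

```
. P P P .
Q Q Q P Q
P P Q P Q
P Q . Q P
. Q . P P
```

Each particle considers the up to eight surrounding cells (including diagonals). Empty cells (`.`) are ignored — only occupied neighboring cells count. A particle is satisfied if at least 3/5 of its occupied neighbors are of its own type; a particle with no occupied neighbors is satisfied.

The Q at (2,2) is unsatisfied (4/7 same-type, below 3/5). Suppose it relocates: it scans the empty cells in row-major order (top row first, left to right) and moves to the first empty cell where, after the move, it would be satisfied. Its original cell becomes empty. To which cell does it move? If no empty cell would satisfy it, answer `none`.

Vacating (2,2). Empty cells in order:
  (0,0): 2/3 same-type → satisfied — stop here.

(0,0)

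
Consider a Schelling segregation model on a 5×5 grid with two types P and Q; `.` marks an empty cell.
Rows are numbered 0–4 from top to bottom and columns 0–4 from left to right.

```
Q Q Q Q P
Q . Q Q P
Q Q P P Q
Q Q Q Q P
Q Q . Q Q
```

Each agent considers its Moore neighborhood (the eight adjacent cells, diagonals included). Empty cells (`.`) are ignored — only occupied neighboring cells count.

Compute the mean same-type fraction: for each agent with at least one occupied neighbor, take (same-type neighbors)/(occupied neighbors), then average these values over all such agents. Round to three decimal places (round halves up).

0.699

Row 0: (0,0)Q 2/2 · (0,1)Q 4/4 · (0,2)Q 4/4 · (0,3)Q 3/5 · (0,4)P 1/3
Row 1: (1,0)Q 4/4 · (1,2)Q 5/7 · (1,3)Q 4/8 · (1,4)P 2/5
Row 2: (2,0)Q 4/4 · (2,1)Q 6/7 · (2,2)P 1/7 · (2,3)P 3/8 · (2,4)Q 2/5
Row 3: (3,0)Q 5/5 · (3,1)Q 6/7 · (3,2)Q 5/7 · (3,3)Q 4/7 · (3,4)P 1/5
Row 4: (4,0)Q 3/3 · (4,1)Q 4/4 · (4,3)Q 3/4 · (4,4)Q 2/3
Sum over 23 agents: 2/2 + 4/4 + 4/4 + 3/5 + 1/3 + 4/4 + 5/7 + 4/8 + 2/5 + 4/4 + 6/7 + 1/7 + 3/8 + 2/5 + 5/5 + 6/7 + 5/7 + 4/7 + 1/5 + 3/3 + 4/4 + 3/4 + 2/3 = 4503/280; mean = 4503/280 ÷ 23 = 4503/6440 = 0.699223… → 0.699.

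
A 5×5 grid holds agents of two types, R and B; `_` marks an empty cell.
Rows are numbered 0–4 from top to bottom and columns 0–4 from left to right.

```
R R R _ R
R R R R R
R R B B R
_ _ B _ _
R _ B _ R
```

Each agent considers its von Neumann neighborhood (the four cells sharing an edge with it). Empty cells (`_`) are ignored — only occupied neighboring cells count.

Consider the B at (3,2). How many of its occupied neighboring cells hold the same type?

Occupied neighbors of (3,2): (2,2)=B, (4,2)=B.
Same type (B): 2 of 2.

2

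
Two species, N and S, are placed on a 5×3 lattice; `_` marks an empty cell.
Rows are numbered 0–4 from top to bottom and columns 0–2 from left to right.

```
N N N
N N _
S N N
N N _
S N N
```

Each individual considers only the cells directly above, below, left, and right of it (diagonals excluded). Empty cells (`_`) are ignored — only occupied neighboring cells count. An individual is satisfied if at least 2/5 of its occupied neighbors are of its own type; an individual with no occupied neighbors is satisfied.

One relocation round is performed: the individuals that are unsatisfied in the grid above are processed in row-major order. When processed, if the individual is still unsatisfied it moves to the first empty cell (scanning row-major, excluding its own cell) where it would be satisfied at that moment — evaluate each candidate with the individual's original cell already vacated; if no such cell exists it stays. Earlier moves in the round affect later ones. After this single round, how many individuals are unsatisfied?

1

Initially unsatisfied (in order): (2,0), (3,0), (4,0).
  (2,0): no empty cell satisfies it; stays.
  (3,0) → (1,2).
  (4,0) → (3,0).
Resulting grid:
N N N
N N N
S N N
S N _
_ N N
Unsatisfied now: (2,0).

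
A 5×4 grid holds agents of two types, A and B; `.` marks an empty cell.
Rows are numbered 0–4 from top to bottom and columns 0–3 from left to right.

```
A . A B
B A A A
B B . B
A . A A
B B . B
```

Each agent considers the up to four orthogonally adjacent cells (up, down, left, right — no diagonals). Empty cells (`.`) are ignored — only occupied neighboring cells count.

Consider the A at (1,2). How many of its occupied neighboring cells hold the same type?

3

Occupied neighbors of (1,2): (0,2)=A, (1,1)=A, (1,3)=A.
Same type (A): 3 of 3.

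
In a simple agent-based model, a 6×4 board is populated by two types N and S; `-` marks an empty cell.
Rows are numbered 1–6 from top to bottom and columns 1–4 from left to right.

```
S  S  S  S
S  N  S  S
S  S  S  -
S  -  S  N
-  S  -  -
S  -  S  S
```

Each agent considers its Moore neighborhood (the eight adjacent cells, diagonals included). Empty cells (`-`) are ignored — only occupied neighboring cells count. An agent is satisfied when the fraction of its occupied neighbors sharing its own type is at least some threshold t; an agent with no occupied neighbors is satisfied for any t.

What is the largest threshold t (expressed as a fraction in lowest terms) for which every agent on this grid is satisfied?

(1,1)S 2/3
(1,2)S 4/5
(1,3)S 4/5
(1,4)S 3/3
(2,1)S 4/5
(2,2)N 0/8
(2,3)S 6/7
(2,4)S 4/4
(3,1)S 3/4
(3,2)S 6/7
(3,3)S 4/6
(4,1)S 3/3
(4,3)S 3/4
(4,4)N 0/2
(5,2)S 4/4
(6,1)S 1/1
(6,3)S 2/2
(6,4)S 1/1
The smallest same-type fraction is 0/8 at (2,2), which reduces to 0/1. Any threshold above that leaves this agent unsatisfied.

0/1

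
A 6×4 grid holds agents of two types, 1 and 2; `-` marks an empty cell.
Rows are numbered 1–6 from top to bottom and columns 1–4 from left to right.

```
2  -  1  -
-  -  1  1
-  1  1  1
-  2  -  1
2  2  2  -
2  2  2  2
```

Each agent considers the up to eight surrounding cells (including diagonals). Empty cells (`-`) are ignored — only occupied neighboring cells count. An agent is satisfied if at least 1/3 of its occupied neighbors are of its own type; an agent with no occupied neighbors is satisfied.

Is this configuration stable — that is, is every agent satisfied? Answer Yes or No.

(1,1)2 0/0 ok
(1,3)1 2/2 ok
(2,3)1 5/5 ok
(2,4)1 4/4 ok
(3,2)1 2/3 ok
(3,3)1 5/6 ok
(3,4)1 4/4 ok
(4,2)2 3/5 ok
(4,4)1 2/3 ok
(5,1)2 4/4 ok
(5,2)2 6/6 ok
(5,3)2 5/6 ok
(6,1)2 3/3 ok
(6,2)2 5/5 ok
(6,3)2 4/4 ok
(6,4)2 2/2 ok
All meet the threshold, so the configuration is stable.

Yes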